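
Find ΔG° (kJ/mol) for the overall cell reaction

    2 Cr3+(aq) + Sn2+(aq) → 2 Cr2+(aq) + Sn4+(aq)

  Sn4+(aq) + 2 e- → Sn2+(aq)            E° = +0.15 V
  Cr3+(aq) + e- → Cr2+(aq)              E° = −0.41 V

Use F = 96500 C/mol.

In the reaction as written Cr3+(aq) is reduced, so the Cr³⁺/Cr²⁺ couple is the cathode and Sn⁴⁺/Sn²⁺ is the anode.
E°cell = −0.41 − (+0.15) = −0.56 V; balancing electrons gives n = 2.
ΔG° = −nFE°cell = −(2)(96500)(−0.56) J/mol = +108 kJ/mol.

+108 kJ/mol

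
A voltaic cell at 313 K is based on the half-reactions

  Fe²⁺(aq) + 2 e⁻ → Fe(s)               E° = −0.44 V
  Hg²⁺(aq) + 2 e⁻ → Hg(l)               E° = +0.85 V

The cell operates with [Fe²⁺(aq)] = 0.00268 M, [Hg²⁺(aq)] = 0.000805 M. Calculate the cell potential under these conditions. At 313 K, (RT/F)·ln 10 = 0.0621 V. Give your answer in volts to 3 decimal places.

+1.274 V

The Hg²⁺/Hg couple has the more positive E°, so it is the cathode; Fe²⁺/Fe is the anode.
E°cell = E°cat − E°an = +0.85 − (−0.44) = +1.29 V; n = 2.
The balanced reaction is Hg²⁺(aq) + Fe(s) → Hg(l) + Fe²⁺(aq), so Q = [Fe²⁺(aq)] / [Hg²⁺(aq)] = 3.33 and log Q = 0.522.
By the Nernst equation, E = +1.29 − (0.0621/2)·(0.522) = +1.274 V.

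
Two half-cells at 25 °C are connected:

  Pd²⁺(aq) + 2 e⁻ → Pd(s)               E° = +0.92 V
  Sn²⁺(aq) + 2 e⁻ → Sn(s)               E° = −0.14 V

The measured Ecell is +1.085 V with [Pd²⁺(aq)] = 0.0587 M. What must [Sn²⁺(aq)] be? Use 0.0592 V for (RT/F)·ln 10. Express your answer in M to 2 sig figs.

0.0084 M

The Pd²⁺/Pd couple has the larger reduction potential, so it is the cathode: E°cell = +0.92 − (−0.14) = +1.06 V and n = 2.
From the Nernst equation, log Q = n(E° − E)/0.0592 = 2·(+1.06 − (+1.085))/0.0592 = −0.845.
The balanced reaction is Pd²⁺(aq) + Sn(s) → Pd(s) + Sn²⁺(aq), so Q = [Sn²⁺(aq)] / [Pd²⁺(aq)].
Substituting the known concentrations and solving, log [Sn²⁺(aq)] = −2.076 and [Sn²⁺(aq)] = 0.0084 M.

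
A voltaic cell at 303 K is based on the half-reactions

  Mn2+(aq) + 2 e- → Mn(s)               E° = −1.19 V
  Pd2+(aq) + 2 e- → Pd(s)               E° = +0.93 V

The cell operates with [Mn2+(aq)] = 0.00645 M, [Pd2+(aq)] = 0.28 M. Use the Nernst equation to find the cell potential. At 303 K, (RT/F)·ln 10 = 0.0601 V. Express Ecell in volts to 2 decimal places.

Pd²⁺/Pd is reduced (cathode, E° = +0.93 V) and Mn²⁺/Mn is oxidized (anode).
The standard potential is +0.93 − (−1.19) = +2.12 V and the balanced reaction transfers n = 2 electrons.
For the overall reaction Pd2+(aq) + Mn(s) → Pd(s) + Mn2+(aq), Q = [Mn2+(aq)] / [Pd2+(aq)] = 0.023, giving log Q = −1.638.
E = E° − (0.0601/n)·log Q = +2.12 − (0.0601/2)(−1.638) = +2.17 V.

+2.17 V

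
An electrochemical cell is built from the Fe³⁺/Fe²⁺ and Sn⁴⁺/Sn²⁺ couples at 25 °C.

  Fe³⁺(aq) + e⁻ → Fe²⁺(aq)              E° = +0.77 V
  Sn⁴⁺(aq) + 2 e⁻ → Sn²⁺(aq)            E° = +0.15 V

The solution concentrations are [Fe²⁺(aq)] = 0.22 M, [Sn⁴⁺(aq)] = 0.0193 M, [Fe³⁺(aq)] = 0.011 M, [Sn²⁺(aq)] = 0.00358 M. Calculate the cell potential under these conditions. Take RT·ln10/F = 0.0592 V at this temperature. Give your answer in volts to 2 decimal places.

Since E°(Fe³⁺/Fe²⁺) > E°(Sn⁴⁺/Sn²⁺), Fe³⁺/Fe²⁺ serves as the cathode.
E°cell = +0.77 − (+0.15) = +0.62 V, with n = 2 electrons transferred.
Balancing gives 2 Fe³⁺(aq) + Sn²⁺(aq) → 2 Fe²⁺(aq) + Sn⁴⁺(aq); hence Q = ([Fe²⁺(aq)]^2·[Sn⁴⁺(aq)]) / ([Fe³⁺(aq)]^2·[Sn²⁺(aq)]) = 2.16×10^3 (log Q = 3.334).
By the Nernst equation, E = +0.62 − (0.0592/2)·(3.334) = +0.52 V.

+0.52 V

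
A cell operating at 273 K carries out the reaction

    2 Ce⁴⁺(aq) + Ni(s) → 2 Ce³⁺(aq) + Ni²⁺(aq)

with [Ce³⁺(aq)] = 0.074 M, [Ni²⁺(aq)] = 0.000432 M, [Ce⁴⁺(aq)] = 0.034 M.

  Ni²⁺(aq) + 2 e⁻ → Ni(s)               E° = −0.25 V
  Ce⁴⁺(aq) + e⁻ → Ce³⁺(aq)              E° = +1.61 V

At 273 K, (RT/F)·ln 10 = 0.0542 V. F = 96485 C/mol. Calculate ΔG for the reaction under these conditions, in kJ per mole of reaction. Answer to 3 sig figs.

−373 kJ/mol

With Ce⁴⁺/Ce³⁺ reduced at the cathode, E°cell = +1.61 − (−0.25) = +1.86 V and n = 2.
Q = ([Ce³⁺(aq)]^2·[Ni²⁺(aq)]) / [Ce⁴⁺(aq)]^2 = 0.00205, so log Q = −2.689 and E = +1.86 − (0.0542/2)(−2.689) = +1.9329 V.
Then ΔG = −nFE = −2 × 96485 × +1.9329 J/mol = −373 kJ/mol.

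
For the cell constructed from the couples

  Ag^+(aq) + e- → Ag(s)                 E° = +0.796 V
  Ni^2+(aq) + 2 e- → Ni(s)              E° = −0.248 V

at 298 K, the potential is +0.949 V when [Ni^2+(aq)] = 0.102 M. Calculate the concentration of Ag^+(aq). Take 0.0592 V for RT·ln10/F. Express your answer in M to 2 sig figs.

0.0079 M

Ag⁺/Ag is the cathode (higher E°); E°cell = +0.796 − (−0.248) = +1.044 V with n = 2.
Since E = E° − (0.0592/n)·log Q, log Q = n(E° − E)/0.0592 = 3.209.
Balancing electrons gives 2 Ag^+(aq) + Ni(s) → 2 Ag(s) + Ni^2+(aq); thus Q = [Ni^2+(aq)] / [Ag^+(aq)]^2.
Isolating [Ag^+(aq)] in Q = 10^{3.209} yields log [Ag^+(aq)] = −2.100, i.e. 0.0079 M.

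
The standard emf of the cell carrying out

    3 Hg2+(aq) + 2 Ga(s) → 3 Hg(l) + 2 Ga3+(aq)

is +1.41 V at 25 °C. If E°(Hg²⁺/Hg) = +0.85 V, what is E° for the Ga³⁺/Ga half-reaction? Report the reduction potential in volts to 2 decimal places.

−0.56 V

In the reaction as written the Hg²⁺/Hg couple is reduced (cathode) and Ga³⁺/Ga is oxidized (anode), so E°cell = E°(Hg²⁺/Hg) − E°(Ga³⁺/Ga).
E°(Ga³⁺/Ga) = E°(cathode) − E°cell = +0.85 − (+1.41) = −0.56 V.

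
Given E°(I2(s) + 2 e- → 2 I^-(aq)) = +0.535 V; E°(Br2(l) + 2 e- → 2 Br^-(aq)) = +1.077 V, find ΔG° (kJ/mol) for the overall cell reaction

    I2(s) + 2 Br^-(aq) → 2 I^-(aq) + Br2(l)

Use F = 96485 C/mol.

In the reaction as written I2(s) is reduced, so the I₂/I⁻ couple is the cathode and Br₂/Br⁻ is the anode.
E°cell = +0.535 − (+1.077) = −0.542 V; balancing electrons gives n = 2.
ΔG° = −nFE°cell = −(2)(96485)(−0.542) J/mol = +105 kJ/mol.

+105 kJ/mol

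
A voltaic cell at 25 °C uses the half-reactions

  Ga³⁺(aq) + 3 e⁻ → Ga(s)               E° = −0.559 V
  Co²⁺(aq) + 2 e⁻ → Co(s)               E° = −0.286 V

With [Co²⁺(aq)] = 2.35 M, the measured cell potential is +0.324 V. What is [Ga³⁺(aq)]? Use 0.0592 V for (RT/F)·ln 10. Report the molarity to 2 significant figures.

The Co²⁺/Co couple has the larger reduction potential, so it is the cathode: E°cell = −0.286 − (−0.559) = +0.273 V and n = 6.
Since E = E° − (0.0592/n)·log Q, log Q = n(E° − E)/0.0592 = −5.169.
The balanced reaction is 3 Co²⁺(aq) + 2 Ga(s) → 3 Co(s) + 2 Ga³⁺(aq), so Q = [Ga³⁺(aq)]^2 / [Co²⁺(aq)]^3.
Solving for the unknown gives log [Ga³⁺(aq)] = −2.028, so [Ga³⁺(aq)] ≈ 0.0094 M.

0.0094 M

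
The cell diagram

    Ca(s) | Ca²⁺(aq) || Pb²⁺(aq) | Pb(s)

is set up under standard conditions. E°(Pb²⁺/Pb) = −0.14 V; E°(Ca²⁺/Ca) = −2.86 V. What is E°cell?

By convention the left-hand electrode in cell notation is the anode (oxidation) and the right-hand electrode is the cathode (reduction).
E°cell = E°(right) − E°(left) = −0.14 − (−2.86) = +2.72 V.

+2.72 V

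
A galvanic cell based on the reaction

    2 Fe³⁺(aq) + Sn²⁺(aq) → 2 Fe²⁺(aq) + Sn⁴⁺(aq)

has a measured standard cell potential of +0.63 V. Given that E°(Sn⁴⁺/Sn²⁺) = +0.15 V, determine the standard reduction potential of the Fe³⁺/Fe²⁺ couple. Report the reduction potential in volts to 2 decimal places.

+0.78 V

In the reaction as written the Fe³⁺/Fe²⁺ couple is reduced (cathode) and Sn⁴⁺/Sn²⁺ is oxidized (anode), so E°cell = E°(Fe³⁺/Fe²⁺) − E°(Sn⁴⁺/Sn²⁺).
E°(Fe³⁺/Fe²⁺) = E°cell + E°(anode) = +0.63 + (+0.15) = +0.78 V.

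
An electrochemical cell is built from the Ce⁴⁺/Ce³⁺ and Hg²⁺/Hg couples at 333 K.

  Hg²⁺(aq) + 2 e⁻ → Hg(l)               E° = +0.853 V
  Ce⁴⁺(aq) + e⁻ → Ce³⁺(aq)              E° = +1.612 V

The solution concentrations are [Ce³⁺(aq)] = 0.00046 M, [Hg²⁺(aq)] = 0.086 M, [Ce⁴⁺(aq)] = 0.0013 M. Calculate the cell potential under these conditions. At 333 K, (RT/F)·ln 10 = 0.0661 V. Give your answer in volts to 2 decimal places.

+0.82 V

The Ce⁴⁺/Ce³⁺ couple has the more positive E°, so it is the cathode; Hg²⁺/Hg is the anode.
E°cell = +1.612 − (+0.853) = +0.759 V, with n = 2 electrons transferred.
For the overall reaction 2 Ce⁴⁺(aq) + Hg(l) → 2 Ce³⁺(aq) + Hg²⁺(aq), Q = ([Ce³⁺(aq)]^2·[Hg²⁺(aq)]) / [Ce⁴⁺(aq)]^2 = 0.0108, giving log Q = −1.968.
Applying E = E° − (RT ln10/nF)·log Q gives +0.759 − (0.0661/2)(−1.968) = +0.82 V.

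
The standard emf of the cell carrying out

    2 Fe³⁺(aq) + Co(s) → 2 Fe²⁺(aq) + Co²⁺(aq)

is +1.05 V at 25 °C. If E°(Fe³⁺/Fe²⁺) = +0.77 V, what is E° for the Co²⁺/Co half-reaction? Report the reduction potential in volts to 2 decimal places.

In the reaction as written the Fe³⁺/Fe²⁺ couple is reduced (cathode) and Co²⁺/Co is oxidized (anode), so E°cell = E°(Fe³⁺/Fe²⁺) − E°(Co²⁺/Co).
E°(Co²⁺/Co) = E°(cathode) − E°cell = +0.77 − (+1.05) = −0.28 V.

−0.28 V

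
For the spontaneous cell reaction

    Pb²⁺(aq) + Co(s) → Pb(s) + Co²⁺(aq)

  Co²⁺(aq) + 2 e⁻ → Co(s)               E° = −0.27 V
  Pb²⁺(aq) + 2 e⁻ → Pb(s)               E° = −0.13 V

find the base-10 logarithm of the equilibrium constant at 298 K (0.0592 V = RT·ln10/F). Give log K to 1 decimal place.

log K = 4.7

The Pb²⁺/Pb couple is reduced (cathode); E°cell = −0.13 − (−0.27) = +0.14 V with n = 2.
At equilibrium E = 0, so log K = nE°cell / 0.0592 = (2)(+0.14) / 0.0592 = 4.7.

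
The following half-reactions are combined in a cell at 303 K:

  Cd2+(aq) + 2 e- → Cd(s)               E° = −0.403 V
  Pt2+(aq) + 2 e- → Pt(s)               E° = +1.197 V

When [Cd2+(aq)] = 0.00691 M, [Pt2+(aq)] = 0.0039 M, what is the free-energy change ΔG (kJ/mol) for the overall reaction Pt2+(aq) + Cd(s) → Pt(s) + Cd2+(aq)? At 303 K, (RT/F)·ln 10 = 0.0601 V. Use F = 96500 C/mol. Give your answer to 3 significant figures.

The standard cell potential is +1.197 − (−0.403) = +1.600 V, with n = 2 electrons in the balanced equation.
Here Q = [Cd2+(aq)] / [Pt2+(aq)] = 1.77 (log Q = 0.248), giving E = +1.600 − (0.0601/2)·(0.248) = +1.5925 V.
ΔG = −nFE = −(2)(96500)(+1.5925) J/mol = −307 kJ/mol.

−307 kJ/mol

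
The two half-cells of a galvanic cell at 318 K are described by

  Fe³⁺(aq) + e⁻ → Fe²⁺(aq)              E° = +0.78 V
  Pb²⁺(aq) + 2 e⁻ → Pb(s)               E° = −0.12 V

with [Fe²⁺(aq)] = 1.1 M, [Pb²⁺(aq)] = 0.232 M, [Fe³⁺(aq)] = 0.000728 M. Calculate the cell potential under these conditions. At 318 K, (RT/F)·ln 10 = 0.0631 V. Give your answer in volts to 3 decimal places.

+0.719 V

Fe³⁺/Fe²⁺ is reduced (cathode, E° = +0.78 V) and Pb²⁺/Pb is oxidized (anode).
E°cell = +0.78 − (−0.12) = +0.90 V, with n = 2 electrons transferred.
Balancing gives 2 Fe³⁺(aq) + Pb(s) → 2 Fe²⁺(aq) + Pb²⁺(aq); hence Q = ([Fe²⁺(aq)]^2·[Pb²⁺(aq)]) / [Fe³⁺(aq)]^2 = 5.3×10^5 (log Q = 5.724).
Applying E = E° − (RT ln10/nF)·log Q gives +0.90 − (0.0631/2)(5.724) = +0.719 V.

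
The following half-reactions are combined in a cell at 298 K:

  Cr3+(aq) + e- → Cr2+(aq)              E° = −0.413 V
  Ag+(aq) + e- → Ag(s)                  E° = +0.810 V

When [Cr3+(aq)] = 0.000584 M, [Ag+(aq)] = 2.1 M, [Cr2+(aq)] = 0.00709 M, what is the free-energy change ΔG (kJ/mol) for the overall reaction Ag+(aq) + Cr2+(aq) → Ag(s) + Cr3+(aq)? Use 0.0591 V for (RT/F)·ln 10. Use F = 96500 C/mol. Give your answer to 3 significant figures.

−126 kJ/mol

The standard cell potential is +0.810 − (−0.413) = +1.223 V, with n = 1 electron in the balanced equation.
Q = [Cr3+(aq)] / ([Ag+(aq)]·[Cr2+(aq)]) = 0.0392, so log Q = −1.406 and E = +1.223 − (0.0591/1)(−1.406) = +1.3061 V.
Then ΔG = −nFE = −1 × 96500 × +1.3061 J/mol = −126 kJ/mol.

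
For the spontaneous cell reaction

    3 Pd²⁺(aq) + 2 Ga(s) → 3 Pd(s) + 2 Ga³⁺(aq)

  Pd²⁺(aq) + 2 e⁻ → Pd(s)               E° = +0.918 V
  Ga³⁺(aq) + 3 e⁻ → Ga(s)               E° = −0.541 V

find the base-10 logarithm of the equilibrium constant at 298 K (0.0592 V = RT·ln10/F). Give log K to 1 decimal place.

log K = 147.9

The Pd²⁺/Pd couple is reduced (cathode); E°cell = +0.918 − (−0.541) = +1.459 V with n = 6.
At equilibrium E = 0, so log K = nE°cell / 0.0592 = (6)(+1.459) / 0.0592 = 147.9.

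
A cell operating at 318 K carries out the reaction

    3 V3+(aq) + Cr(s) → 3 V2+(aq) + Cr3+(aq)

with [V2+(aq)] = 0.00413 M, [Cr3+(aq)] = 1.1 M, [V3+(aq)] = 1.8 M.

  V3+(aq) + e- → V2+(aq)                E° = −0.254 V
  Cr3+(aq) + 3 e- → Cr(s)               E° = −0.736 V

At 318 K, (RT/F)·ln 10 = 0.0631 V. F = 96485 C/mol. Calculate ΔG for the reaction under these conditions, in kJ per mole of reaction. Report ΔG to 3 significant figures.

−187 kJ/mol

The standard cell potential is −0.254 − (−0.736) = +0.482 V, with n = 3 electrons in the balanced equation.
Here Q = ([V2+(aq)]^3·[Cr3+(aq)]) / [V3+(aq)]^3 = 1.33×10^−8 (log Q = −7.877), giving E = +0.482 − (0.0631/3)·(−7.877) = +0.6477 V.
Finally ΔG = −nFE = −(3)(96485 C/mol)(+0.6477 V) = −187 kJ/mol.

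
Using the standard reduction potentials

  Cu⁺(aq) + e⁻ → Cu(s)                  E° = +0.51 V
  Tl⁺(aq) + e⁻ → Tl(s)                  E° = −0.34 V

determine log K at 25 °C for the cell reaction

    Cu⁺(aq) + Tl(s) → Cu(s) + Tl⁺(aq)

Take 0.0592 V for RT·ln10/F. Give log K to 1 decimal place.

The Cu⁺/Cu couple is reduced (cathode); E°cell = +0.51 − (−0.34) = +0.85 V with n = 1.
At equilibrium E = 0, so log K = nE°cell / 0.0592 = (1)(+0.85) / 0.0592 = 14.4.

log K = 14.4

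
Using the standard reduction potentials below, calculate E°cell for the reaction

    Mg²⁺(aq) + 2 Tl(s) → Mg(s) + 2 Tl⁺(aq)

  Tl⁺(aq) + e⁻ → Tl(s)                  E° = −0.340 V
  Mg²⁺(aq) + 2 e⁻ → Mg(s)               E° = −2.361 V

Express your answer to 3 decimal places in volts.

−2.021 V

In the reaction as written, Mg²⁺(aq) is reduced (cathode) and Tl⁺(aq) is produced by oxidation at the anode.
E°cell = E°(cathode) − E°(anode) = −2.361 − (−0.340) = −2.021 V.
The negative E°cell means the reaction is non-spontaneous in the direction written.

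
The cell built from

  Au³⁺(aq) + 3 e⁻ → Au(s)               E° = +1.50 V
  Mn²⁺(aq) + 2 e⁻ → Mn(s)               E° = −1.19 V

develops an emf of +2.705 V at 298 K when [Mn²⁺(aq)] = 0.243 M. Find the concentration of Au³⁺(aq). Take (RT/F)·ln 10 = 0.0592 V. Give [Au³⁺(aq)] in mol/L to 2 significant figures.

0.69 M

The Au³⁺/Au couple has the larger reduction potential, so it is the cathode: E°cell = +1.50 − (−1.19) = +2.69 V and n = 6.
Rearranging E = E° − (0.0592/n)·log Q gives log Q = 6(+2.69 − (+2.705))/0.0592 = −1.520.
Balancing electrons gives 2 Au³⁺(aq) + 3 Mn(s) → 2 Au(s) + 3 Mn²⁺(aq); thus Q = [Mn²⁺(aq)]^3 / [Au³⁺(aq)]^2.
Substituting the known concentrations and solving, log [Au³⁺(aq)] = −0.162 and [Au³⁺(aq)] = 0.69 M.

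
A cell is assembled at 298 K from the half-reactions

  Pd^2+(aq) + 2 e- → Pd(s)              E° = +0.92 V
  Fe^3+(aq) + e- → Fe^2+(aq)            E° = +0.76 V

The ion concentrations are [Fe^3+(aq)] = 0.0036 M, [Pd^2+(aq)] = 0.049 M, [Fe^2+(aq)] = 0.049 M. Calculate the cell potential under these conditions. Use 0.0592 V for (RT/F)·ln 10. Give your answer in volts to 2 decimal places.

Since E°(Pd²⁺/Pd) > E°(Fe³⁺/Fe²⁺), Pd²⁺/Pd serves as the cathode.
The standard potential is +0.92 − (+0.76) = +0.16 V and the balanced reaction transfers n = 2 electrons.
For the overall reaction Pd^2+(aq) + 2 Fe^2+(aq) → Pd(s) + 2 Fe^3+(aq), Q = [Fe^3+(aq)]^2 / ([Pd^2+(aq)]·[Fe^2+(aq)]^2) = 0.11, giving log Q = −0.958.
E = E° − (0.0592/n)·log Q = +0.16 − (0.0592/2)(−0.958) = +0.19 V.

+0.19 V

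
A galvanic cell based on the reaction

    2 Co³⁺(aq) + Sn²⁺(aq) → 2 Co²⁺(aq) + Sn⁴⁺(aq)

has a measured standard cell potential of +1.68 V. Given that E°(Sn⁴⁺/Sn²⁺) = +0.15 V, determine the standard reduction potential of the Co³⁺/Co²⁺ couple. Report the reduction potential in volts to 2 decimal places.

In the reaction as written the Co³⁺/Co²⁺ couple is reduced (cathode) and Sn⁴⁺/Sn²⁺ is oxidized (anode), so E°cell = E°(Co³⁺/Co²⁺) − E°(Sn⁴⁺/Sn²⁺).
E°(Co³⁺/Co²⁺) = E°cell + E°(anode) = +1.68 + (+0.15) = +1.83 V.

+1.83 V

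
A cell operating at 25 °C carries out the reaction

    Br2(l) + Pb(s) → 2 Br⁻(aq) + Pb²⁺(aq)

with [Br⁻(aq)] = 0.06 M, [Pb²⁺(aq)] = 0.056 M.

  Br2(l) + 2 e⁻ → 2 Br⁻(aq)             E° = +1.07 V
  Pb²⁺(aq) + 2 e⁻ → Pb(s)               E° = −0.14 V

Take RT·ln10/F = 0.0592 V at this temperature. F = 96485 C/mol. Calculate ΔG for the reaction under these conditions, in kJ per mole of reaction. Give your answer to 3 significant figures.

−255 kJ/mol

With Br₂/Br⁻ reduced at the cathode, E°cell = +1.07 − (−0.14) = +1.21 V and n = 2.
The reaction quotient is [Br⁻(aq)]^2·[Pb²⁺(aq)] = 0.000202; by Nernst, E = +1.21 − (0.0592/2)(−3.696) = +1.3194 V.
Then ΔG = −nFE = −2 × 96485 × +1.3194 J/mol = −255 kJ/mol.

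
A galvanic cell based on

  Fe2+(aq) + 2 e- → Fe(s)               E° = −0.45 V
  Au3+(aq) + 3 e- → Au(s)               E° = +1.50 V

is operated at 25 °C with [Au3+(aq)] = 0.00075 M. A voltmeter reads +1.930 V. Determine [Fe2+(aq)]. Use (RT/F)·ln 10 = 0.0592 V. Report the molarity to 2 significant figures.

Au³⁺/Au is the cathode (higher E°); E°cell = +1.50 − (−0.45) = +1.95 V with n = 6.
From the Nernst equation, log Q = n(E° − E)/0.0592 = 6·(+1.95 − (+1.930))/0.0592 = 2.027.
For 2 Au3+(aq) + 3 Fe(s) → 2 Au(s) + 3 Fe2+(aq), the reaction quotient is Q = [Fe2+(aq)]^3 / [Au3+(aq)]^2.
Isolating [Fe2+(aq)] in Q = 10^{2.027} yields log [Fe2+(aq)] = −1.408, i.e. 0.039 M.

0.039 M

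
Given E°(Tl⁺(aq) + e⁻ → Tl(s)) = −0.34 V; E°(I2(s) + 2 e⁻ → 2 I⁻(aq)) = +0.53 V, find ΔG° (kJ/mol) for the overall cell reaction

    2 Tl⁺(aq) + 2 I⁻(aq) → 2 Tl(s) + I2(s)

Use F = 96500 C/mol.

+168 kJ/mol

In the reaction as written Tl⁺(aq) is reduced, so the Tl⁺/Tl couple is the cathode and I₂/I⁻ is the anode.
E°cell = −0.34 − (+0.53) = −0.87 V; balancing electrons gives n = 2.
ΔG° = −nFE°cell = −(2)(96500)(−0.87) J/mol = +168 kJ/mol.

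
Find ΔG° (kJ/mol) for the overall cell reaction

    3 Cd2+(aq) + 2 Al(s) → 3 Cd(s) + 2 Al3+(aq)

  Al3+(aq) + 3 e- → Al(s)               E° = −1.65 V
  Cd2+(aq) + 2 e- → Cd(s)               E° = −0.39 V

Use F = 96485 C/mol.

In the reaction as written Cd2+(aq) is reduced, so the Cd²⁺/Cd couple is the cathode and Al³⁺/Al is the anode.
E°cell = −0.39 − (−1.65) = +1.26 V; balancing electrons gives n = 6.
ΔG° = −nFE°cell = −(6)(96485)(+1.26) J/mol = −729 kJ/mol.

−729 kJ/mol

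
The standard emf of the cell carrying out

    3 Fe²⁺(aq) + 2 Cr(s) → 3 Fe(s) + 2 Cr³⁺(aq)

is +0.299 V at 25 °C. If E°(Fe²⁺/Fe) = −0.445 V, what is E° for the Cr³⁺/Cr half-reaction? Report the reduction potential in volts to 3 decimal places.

In the reaction as written the Fe²⁺/Fe couple is reduced (cathode) and Cr³⁺/Cr is oxidized (anode), so E°cell = E°(Fe²⁺/Fe) − E°(Cr³⁺/Cr).
E°(Cr³⁺/Cr) = E°(cathode) − E°cell = −0.445 − (+0.299) = −0.744 V.

−0.744 V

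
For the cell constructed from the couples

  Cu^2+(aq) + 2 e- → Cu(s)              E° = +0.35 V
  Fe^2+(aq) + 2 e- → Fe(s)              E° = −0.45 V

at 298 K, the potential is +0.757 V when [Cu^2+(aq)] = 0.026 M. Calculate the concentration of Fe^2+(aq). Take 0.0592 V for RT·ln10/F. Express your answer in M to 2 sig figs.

0.74 M

The Cu²⁺/Cu couple has the larger reduction potential, so it is the cathode: E°cell = +0.35 − (−0.45) = +0.80 V and n = 2.
From the Nernst equation, log Q = n(E° − E)/0.0592 = 2·(+0.80 − (+0.757))/0.0592 = 1.453.
For Cu^2+(aq) + Fe(s) → Cu(s) + Fe^2+(aq), the reaction quotient is Q = [Fe^2+(aq)] / [Cu^2+(aq)].
Substituting the known concentrations and solving, log [Fe^2+(aq)] = −0.132 and [Fe^2+(aq)] = 0.74 M.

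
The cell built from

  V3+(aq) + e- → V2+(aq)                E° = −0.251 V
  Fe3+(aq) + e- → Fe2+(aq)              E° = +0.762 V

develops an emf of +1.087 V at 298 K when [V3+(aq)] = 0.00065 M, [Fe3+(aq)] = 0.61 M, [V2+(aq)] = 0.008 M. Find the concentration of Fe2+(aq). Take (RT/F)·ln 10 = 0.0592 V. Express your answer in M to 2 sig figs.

0.42 M

With Fe³⁺/Fe²⁺ at the cathode and V³⁺/V²⁺ at the anode, E°cell = +0.762 − (−0.251) = +1.013 V (n = 1).
From the Nernst equation, log Q = n(E° − E)/0.0592 = 1·(+1.013 − (+1.087))/0.0592 = −1.250.
For Fe3+(aq) + V2+(aq) → Fe2+(aq) + V3+(aq), the reaction quotient is Q = ([Fe2+(aq)]·[V3+(aq)]) / ([Fe3+(aq)]·[V2+(aq)]).
Isolating [Fe2+(aq)] in Q = 10^{−1.250} yields log [Fe2+(aq)] = −0.374, i.e. 0.42 M.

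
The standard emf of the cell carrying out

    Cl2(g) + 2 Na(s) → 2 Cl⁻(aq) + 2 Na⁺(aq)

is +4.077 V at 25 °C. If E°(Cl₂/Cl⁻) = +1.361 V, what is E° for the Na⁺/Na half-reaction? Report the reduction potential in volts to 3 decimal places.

In the reaction as written the Cl₂/Cl⁻ couple is reduced (cathode) and Na⁺/Na is oxidized (anode), so E°cell = E°(Cl₂/Cl⁻) − E°(Na⁺/Na).
E°(Na⁺/Na) = E°(cathode) − E°cell = +1.361 − (+4.077) = −2.716 V.

−2.716 V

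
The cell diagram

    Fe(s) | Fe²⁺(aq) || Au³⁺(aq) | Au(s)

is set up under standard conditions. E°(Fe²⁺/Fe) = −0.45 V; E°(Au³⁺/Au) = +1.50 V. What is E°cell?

By convention the left-hand electrode in cell notation is the anode (oxidation) and the right-hand electrode is the cathode (reduction).
E°cell = E°(right) − E°(left) = +1.50 − (−0.45) = +1.95 V.

+1.95 V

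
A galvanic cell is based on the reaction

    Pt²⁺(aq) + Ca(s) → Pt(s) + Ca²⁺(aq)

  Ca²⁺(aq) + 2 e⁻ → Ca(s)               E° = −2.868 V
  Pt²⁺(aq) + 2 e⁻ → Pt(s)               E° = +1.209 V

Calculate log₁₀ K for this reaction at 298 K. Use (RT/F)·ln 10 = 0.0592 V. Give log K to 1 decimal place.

log K = 137.7

The Pt²⁺/Pt couple is reduced (cathode); E°cell = +1.209 − (−2.868) = +4.077 V with n = 2.
At equilibrium E = 0, so log K = nE°cell / 0.0592 = (2)(+4.077) / 0.0592 = 137.7.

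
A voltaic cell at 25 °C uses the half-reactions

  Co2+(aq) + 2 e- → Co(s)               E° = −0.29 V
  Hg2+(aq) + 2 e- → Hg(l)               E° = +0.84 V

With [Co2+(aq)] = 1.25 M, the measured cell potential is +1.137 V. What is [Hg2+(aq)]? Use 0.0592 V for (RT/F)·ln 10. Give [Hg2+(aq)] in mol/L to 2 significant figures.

2.2 M

With Hg²⁺/Hg at the cathode and Co²⁺/Co at the anode, E°cell = +0.84 − (−0.29) = +1.13 V (n = 2).
From the Nernst equation, log Q = n(E° − E)/0.0592 = 2·(+1.13 − (+1.137))/0.0592 = −0.236.
For Hg2+(aq) + Co(s) → Hg(l) + Co2+(aq), the reaction quotient is Q = [Co2+(aq)] / [Hg2+(aq)].
Isolating [Hg2+(aq)] in Q = 10^{−0.236} yields log [Hg2+(aq)] = 0.333, i.e. 2.2 M.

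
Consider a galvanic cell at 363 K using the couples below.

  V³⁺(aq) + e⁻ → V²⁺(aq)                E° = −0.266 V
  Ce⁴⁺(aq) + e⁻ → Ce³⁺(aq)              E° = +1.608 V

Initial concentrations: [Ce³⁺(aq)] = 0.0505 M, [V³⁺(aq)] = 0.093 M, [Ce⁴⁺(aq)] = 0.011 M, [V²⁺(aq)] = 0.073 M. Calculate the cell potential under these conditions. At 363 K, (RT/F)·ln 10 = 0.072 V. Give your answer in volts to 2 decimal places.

+1.82 V

Ce⁴⁺/Ce³⁺ is reduced (cathode, E° = +1.608 V) and V³⁺/V²⁺ is oxidized (anode).
E°cell = +1.608 − (−0.266) = +1.874 V, with n = 1 electron transferred.
For the overall reaction Ce⁴⁺(aq) + V²⁺(aq) → Ce³⁺(aq) + V³⁺(aq), Q = ([Ce³⁺(aq)]·[V³⁺(aq)]) / ([Ce⁴⁺(aq)]·[V²⁺(aq)]) = 5.85, giving log Q = 0.767.
By the Nernst equation, E = +1.874 − (0.072/1)·(0.767) = +1.82 V.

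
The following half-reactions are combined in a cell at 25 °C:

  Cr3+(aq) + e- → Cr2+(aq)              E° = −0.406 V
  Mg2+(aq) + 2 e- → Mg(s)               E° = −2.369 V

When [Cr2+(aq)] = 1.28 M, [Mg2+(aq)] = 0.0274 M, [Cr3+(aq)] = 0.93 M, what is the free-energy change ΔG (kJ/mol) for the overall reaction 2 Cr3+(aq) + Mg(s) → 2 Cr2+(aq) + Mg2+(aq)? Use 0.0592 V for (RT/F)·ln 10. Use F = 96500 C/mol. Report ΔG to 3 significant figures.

With Cr³⁺/Cr²⁺ reduced at the cathode, E°cell = −0.406 − (−2.369) = +1.963 V and n = 2.
The reaction quotient is ([Cr2+(aq)]^2·[Mg2+(aq)]) / [Cr3+(aq)]^2 = 0.0519; by Nernst, E = +1.963 − (0.0592/2)(−1.285) = +2.0010 V.
ΔG = −nFE = −(2)(96500)(+2.0010) J/mol = −386 kJ/mol.

−386 kJ/mol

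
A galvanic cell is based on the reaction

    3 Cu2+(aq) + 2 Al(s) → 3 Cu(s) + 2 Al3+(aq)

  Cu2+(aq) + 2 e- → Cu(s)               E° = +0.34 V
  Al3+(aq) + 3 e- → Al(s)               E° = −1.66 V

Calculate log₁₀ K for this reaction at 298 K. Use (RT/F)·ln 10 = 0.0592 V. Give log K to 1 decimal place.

The Cu²⁺/Cu couple is reduced (cathode); E°cell = +0.34 − (−1.66) = +2.00 V with n = 6.
At equilibrium E = 0, so log K = nE°cell / 0.0592 = (6)(+2.00) / 0.0592 = 202.7.

log K = 202.7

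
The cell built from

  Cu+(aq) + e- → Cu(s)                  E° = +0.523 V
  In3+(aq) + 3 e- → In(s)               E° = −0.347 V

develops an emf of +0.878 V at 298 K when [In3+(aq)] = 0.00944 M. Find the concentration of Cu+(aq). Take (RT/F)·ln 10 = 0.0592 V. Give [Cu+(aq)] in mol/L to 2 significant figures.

The Cu⁺/Cu couple has the larger reduction potential, so it is the cathode: E°cell = +0.523 − (−0.347) = +0.870 V and n = 3.
Rearranging E = E° − (0.0592/n)·log Q gives log Q = 3(+0.870 − (+0.878))/0.0592 = −0.405.
The balanced reaction is 3 Cu+(aq) + In(s) → 3 Cu(s) + In3+(aq), so Q = [In3+(aq)] / [Cu+(aq)]^3.
Substituting the known concentrations and solving, log [Cu+(aq)] = −0.540 and [Cu+(aq)] = 0.29 M.

0.29 M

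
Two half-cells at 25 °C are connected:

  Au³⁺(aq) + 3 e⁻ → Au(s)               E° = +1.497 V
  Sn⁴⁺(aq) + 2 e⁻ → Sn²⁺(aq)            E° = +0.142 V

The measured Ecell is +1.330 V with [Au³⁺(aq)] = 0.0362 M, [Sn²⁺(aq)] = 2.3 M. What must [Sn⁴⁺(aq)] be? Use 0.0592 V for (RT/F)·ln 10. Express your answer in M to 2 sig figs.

With Au³⁺/Au at the cathode and Sn⁴⁺/Sn²⁺ at the anode, E°cell = +1.497 − (+0.142) = +1.355 V (n = 6).
Since E = E° − (0.0592/n)·log Q, log Q = n(E° − E)/0.0592 = 2.534.
For 2 Au³⁺(aq) + 3 Sn²⁺(aq) → 2 Au(s) + 3 Sn⁴⁺(aq), the reaction quotient is Q = [Sn⁴⁺(aq)]^3 / ([Au³⁺(aq)]^2·[Sn²⁺(aq)]^3).
Substituting the known concentrations and solving, log [Sn⁴⁺(aq)] = 0.246 and [Sn⁴⁺(aq)] = 1.8 M.

1.8 M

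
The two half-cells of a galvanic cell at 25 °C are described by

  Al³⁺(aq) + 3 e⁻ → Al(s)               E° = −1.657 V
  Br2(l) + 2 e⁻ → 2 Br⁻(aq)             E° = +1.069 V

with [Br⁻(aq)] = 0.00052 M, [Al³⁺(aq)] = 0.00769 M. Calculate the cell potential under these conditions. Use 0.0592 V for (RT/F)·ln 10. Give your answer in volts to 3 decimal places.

+2.962 V

Br₂/Br⁻ is reduced (cathode, E° = +1.069 V) and Al³⁺/Al is oxidized (anode).
E°cell = +1.069 − (−1.657) = +2.726 V, with n = 6 electrons transferred.
For the overall reaction 3 Br2(l) + 2 Al(s) → 6 Br⁻(aq) + 2 Al³⁺(aq), Q = [Br⁻(aq)]^6·[Al³⁺(aq)]^2 = 1.17×10^−24, giving log Q = −23.932.
By the Nernst equation, E = +2.726 − (0.0592/6)·(−23.932) = +2.962 V.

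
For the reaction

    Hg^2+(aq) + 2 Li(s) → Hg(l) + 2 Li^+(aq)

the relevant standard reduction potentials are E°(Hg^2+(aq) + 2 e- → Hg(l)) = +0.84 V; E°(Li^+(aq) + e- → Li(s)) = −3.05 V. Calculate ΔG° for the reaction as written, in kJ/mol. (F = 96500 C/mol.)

In the reaction as written Hg^2+(aq) is reduced, so the Hg²⁺/Hg couple is the cathode and Li⁺/Li is the anode.
E°cell = +0.84 − (−3.05) = +3.89 V; balancing electrons gives n = 2.
ΔG° = −nFE°cell = −(2)(96500)(+3.89) J/mol = −751 kJ/mol.

−751 kJ/mol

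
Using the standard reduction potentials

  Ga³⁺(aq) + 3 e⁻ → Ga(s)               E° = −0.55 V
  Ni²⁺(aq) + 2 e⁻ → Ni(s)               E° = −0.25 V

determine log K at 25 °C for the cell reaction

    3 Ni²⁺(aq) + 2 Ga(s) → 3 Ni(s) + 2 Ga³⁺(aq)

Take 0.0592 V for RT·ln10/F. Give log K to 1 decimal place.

The Ni²⁺/Ni couple is reduced (cathode); E°cell = −0.25 − (−0.55) = +0.30 V with n = 6.
At equilibrium E = 0, so log K = nE°cell / 0.0592 = (6)(+0.30) / 0.0592 = 30.4.

log K = 30.4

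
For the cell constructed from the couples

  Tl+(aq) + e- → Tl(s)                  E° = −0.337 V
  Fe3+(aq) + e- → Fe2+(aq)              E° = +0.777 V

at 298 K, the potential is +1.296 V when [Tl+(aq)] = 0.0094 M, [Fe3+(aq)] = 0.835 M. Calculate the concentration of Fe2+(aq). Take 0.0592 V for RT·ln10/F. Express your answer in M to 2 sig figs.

0.075 M

Fe³⁺/Fe²⁺ is the cathode (higher E°); E°cell = +0.777 − (−0.337) = +1.114 V with n = 1.
From the Nernst equation, log Q = n(E° − E)/0.0592 = 1·(+1.114 − (+1.296))/0.0592 = −3.074.
Balancing electrons gives Fe3+(aq) + Tl(s) → Fe2+(aq) + Tl+(aq); thus Q = ([Fe2+(aq)]·[Tl+(aq)]) / [Fe3+(aq)].
Substituting the known concentrations and solving, log [Fe2+(aq)] = −1.125 and [Fe2+(aq)] = 0.075 M.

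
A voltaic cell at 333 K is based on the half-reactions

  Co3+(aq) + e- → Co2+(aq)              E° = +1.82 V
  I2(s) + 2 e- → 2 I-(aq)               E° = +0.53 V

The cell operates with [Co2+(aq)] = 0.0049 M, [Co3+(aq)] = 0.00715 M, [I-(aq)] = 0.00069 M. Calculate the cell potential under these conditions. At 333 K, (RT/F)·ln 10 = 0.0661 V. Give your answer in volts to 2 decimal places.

+1.09 V

The Co³⁺/Co²⁺ couple has the more positive E°, so it is the cathode; I₂/I⁻ is the anode.
E°cell = E°cat − E°an = +1.82 − (+0.53) = +1.29 V; n = 2.
Balancing gives 2 Co3+(aq) + 2 I-(aq) → 2 Co2+(aq) + I2(s); hence Q = [Co2+(aq)]^2 / ([Co3+(aq)]^2·[I-(aq)]^2) = 9.86×10^5 (log Q = 5.994).
By the Nernst equation, E = +1.29 − (0.0661/2)·(5.994) = +1.09 V.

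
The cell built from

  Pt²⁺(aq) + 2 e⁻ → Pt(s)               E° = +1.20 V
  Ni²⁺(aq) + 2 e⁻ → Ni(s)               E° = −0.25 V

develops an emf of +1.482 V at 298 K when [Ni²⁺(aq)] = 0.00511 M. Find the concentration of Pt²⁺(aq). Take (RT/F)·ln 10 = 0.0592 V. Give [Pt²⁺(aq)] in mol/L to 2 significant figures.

0.062 M

Pt²⁺/Pt is the cathode (higher E°); E°cell = +1.20 − (−0.25) = +1.45 V with n = 2.
Since E = E° − (0.0592/n)·log Q, log Q = n(E° − E)/0.0592 = −1.081.
For Pt²⁺(aq) + Ni(s) → Pt(s) + Ni²⁺(aq), the reaction quotient is Q = [Ni²⁺(aq)] / [Pt²⁺(aq)].
Substituting the known concentrations and solving, log [Pt²⁺(aq)] = −1.211 and [Pt²⁺(aq)] = 0.062 M.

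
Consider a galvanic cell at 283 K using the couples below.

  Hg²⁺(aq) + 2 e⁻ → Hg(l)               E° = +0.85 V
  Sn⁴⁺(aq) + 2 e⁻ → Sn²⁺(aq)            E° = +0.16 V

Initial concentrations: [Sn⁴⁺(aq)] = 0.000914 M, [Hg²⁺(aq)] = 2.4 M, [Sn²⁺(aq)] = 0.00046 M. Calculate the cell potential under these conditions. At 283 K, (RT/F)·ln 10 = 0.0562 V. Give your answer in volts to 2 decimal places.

+0.69 V

Hg²⁺/Hg is reduced (cathode, E° = +0.85 V) and Sn⁴⁺/Sn²⁺ is oxidized (anode).
E°cell = +0.85 − (+0.16) = +0.69 V, with n = 2 electrons transferred.
Balancing gives Hg²⁺(aq) + Sn²⁺(aq) → Hg(l) + Sn⁴⁺(aq); hence Q = [Sn⁴⁺(aq)] / ([Hg²⁺(aq)]·[Sn²⁺(aq)]) = 0.828 (log Q = −0.082).
E = E° − (0.0562/n)·log Q = +0.69 − (0.0562/2)(−0.082) = +0.69 V.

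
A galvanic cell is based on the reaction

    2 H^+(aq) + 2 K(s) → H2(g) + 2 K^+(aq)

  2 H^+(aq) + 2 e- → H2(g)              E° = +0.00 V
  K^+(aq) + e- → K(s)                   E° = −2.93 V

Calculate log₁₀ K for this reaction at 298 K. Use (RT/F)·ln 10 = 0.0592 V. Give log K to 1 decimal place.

log K = 99.0

The 2H⁺/H₂ couple is reduced (cathode); E°cell = +0.00 − (−2.93) = +2.93 V with n = 2.
At equilibrium E = 0, so log K = nE°cell / 0.0592 = (2)(+2.93) / 0.0592 = 99.0.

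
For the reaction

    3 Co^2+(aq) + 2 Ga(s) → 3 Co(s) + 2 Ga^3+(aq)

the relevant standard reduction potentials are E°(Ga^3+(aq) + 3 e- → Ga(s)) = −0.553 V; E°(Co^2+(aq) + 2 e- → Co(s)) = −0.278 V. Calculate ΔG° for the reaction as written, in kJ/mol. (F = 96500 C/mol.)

−159 kJ/mol

In the reaction as written Co^2+(aq) is reduced, so the Co²⁺/Co couple is the cathode and Ga³⁺/Ga is the anode.
E°cell = −0.278 − (−0.553) = +0.275 V; balancing electrons gives n = 6.
ΔG° = −nFE°cell = −(6)(96500)(+0.275) J/mol = −159 kJ/mol.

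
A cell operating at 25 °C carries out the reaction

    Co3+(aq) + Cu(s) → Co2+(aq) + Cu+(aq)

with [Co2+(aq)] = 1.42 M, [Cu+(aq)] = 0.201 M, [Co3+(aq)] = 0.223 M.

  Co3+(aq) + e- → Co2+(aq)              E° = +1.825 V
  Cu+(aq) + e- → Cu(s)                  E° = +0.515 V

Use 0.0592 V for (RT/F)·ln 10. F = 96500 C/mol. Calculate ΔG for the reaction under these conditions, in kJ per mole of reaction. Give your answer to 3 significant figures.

The standard cell potential is +1.825 − (+0.515) = +1.310 V, with n = 1 electron in the balanced equation.
Q = ([Co2+(aq)]·[Cu+(aq)]) / [Co3+(aq)] = 1.28, so log Q = 0.107 and E = +1.310 − (0.0592/1)(0.107) = +1.3037 V.
ΔG = −nFE = −(1)(96500)(+1.3037) J/mol = −126 kJ/mol.

−126 kJ/mol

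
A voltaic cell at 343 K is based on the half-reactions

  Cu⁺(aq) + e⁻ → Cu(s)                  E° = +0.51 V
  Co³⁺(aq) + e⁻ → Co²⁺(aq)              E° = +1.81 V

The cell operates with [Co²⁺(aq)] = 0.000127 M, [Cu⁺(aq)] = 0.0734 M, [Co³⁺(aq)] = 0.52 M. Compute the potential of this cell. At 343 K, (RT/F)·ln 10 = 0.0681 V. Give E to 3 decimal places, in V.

The Co³⁺/Co²⁺ couple has the more positive E°, so it is the cathode; Cu⁺/Cu is the anode.
The standard potential is +1.81 − (+0.51) = +1.30 V and the balanced reaction transfers n = 1 electron.
The balanced reaction is Co³⁺(aq) + Cu(s) → Co²⁺(aq) + Cu⁺(aq), so Q = ([Co²⁺(aq)]·[Cu⁺(aq)]) / [Co³⁺(aq)] = 1.79×10^−5 and log Q = −4.747.
Applying E = E° − (RT ln10/nF)·log Q gives +1.30 − (0.0681/1)(−4.747) = +1.623 V.

+1.623 V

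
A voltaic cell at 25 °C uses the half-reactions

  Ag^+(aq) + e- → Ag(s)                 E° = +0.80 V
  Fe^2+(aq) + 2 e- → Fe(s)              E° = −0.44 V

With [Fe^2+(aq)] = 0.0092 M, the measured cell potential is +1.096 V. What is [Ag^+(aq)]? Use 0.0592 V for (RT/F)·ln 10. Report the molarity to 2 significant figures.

0.00035 M

With Ag⁺/Ag at the cathode and Fe²⁺/Fe at the anode, E°cell = +0.80 − (−0.44) = +1.24 V (n = 2).
Since E = E° − (0.0592/n)·log Q, log Q = n(E° − E)/0.0592 = 4.865.
For 2 Ag^+(aq) + Fe(s) → 2 Ag(s) + Fe^2+(aq), the reaction quotient is Q = [Fe^2+(aq)] / [Ag^+(aq)]^2.
Solving for the unknown gives log [Ag^+(aq)] = −3.451, so [Ag^+(aq)] ≈ 0.00035 M.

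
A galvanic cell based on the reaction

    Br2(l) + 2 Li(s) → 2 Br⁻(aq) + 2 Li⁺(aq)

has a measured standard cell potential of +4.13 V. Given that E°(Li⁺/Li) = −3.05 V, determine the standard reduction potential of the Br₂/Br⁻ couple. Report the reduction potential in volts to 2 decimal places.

+1.08 V

In the reaction as written the Br₂/Br⁻ couple is reduced (cathode) and Li⁺/Li is oxidized (anode), so E°cell = E°(Br₂/Br⁻) − E°(Li⁺/Li).
E°(Br₂/Br⁻) = E°cell + E°(anode) = +4.13 + (−3.05) = +1.08 V.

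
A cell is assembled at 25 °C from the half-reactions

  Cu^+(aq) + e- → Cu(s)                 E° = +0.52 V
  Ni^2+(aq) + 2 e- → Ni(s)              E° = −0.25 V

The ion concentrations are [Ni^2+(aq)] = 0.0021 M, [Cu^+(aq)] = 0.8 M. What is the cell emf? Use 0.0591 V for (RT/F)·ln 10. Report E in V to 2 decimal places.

+0.84 V

The Cu⁺/Cu couple has the more positive E°, so it is the cathode; Ni²⁺/Ni is the anode.
E°cell = E°cat − E°an = +0.52 − (−0.25) = +0.77 V; n = 2.
For the overall reaction 2 Cu^+(aq) + Ni(s) → 2 Cu(s) + Ni^2+(aq), Q = [Ni^2+(aq)] / [Cu^+(aq)]^2 = 0.00328, giving log Q = −2.484.
By the Nernst equation, E = +0.77 − (0.0591/2)·(−2.484) = +0.84 V.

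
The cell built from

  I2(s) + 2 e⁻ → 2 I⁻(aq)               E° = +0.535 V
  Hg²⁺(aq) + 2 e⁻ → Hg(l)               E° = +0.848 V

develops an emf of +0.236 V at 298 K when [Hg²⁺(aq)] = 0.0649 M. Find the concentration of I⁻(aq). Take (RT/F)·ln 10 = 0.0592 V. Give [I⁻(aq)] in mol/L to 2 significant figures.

0.20 M

With Hg²⁺/Hg at the cathode and I₂/I⁻ at the anode, E°cell = +0.848 − (+0.535) = +0.313 V (n = 2).
Since E = E° − (0.0592/n)·log Q, log Q = n(E° − E)/0.0592 = 2.601.
Balancing electrons gives Hg²⁺(aq) + 2 I⁻(aq) → Hg(l) + I2(s); thus Q = 1 / ([Hg²⁺(aq)]·[I⁻(aq)]^2).
Substituting the known concentrations and solving, log [I⁻(aq)] = −0.707 and [I⁻(aq)] = 0.20 M.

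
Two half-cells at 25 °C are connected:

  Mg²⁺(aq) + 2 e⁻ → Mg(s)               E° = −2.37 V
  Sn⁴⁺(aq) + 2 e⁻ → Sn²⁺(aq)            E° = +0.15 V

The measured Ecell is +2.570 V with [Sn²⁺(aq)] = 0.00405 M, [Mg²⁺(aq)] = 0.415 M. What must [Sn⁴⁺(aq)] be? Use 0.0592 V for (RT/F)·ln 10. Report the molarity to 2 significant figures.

With Sn⁴⁺/Sn²⁺ at the cathode and Mg²⁺/Mg at the anode, E°cell = +0.15 − (−2.37) = +2.52 V (n = 2).
Rearranging E = E° − (0.0592/n)·log Q gives log Q = 2(+2.52 − (+2.570))/0.0592 = −1.689.
The balanced reaction is Sn⁴⁺(aq) + Mg(s) → Sn²⁺(aq) + Mg²⁺(aq), so Q = ([Sn²⁺(aq)]·[Mg²⁺(aq)]) / [Sn⁴⁺(aq)].
Substituting the known concentrations and solving, log [Sn⁴⁺(aq)] = −1.085 and [Sn⁴⁺(aq)] = 0.082 M.

0.082 M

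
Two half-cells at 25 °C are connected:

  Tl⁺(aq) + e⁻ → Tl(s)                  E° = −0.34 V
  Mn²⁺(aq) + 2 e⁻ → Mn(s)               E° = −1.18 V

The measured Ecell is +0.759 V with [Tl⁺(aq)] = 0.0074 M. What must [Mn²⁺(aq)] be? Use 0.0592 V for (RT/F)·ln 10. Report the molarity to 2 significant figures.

The Tl⁺/Tl couple has the larger reduction potential, so it is the cathode: E°cell = −0.34 − (−1.18) = +0.84 V and n = 2.
Since E = E° − (0.0592/n)·log Q, log Q = n(E° − E)/0.0592 = 2.736.
The balanced reaction is 2 Tl⁺(aq) + Mn(s) → 2 Tl(s) + Mn²⁺(aq), so Q = [Mn²⁺(aq)] / [Tl⁺(aq)]^2.
Solving for the unknown gives log [Mn²⁺(aq)] = −1.526, so [Mn²⁺(aq)] ≈ 0.030 M.

0.030 M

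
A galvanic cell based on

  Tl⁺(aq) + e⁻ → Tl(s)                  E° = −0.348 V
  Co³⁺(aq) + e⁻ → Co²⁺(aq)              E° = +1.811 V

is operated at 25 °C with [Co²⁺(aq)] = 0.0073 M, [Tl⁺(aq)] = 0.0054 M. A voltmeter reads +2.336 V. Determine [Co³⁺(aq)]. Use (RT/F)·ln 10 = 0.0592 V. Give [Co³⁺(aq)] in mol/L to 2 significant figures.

The Co³⁺/Co²⁺ couple has the larger reduction potential, so it is the cathode: E°cell = +1.811 − (−0.348) = +2.159 V and n = 1.
Rearranging E = E° − (0.0592/n)·log Q gives log Q = 1(+2.159 − (+2.336))/0.0592 = −2.990.
For Co³⁺(aq) + Tl(s) → Co²⁺(aq) + Tl⁺(aq), the reaction quotient is Q = ([Co²⁺(aq)]·[Tl⁺(aq)]) / [Co³⁺(aq)].
Solving for the unknown gives log [Co³⁺(aq)] = −1.414, so [Co³⁺(aq)] ≈ 0.039 M.

0.039 M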